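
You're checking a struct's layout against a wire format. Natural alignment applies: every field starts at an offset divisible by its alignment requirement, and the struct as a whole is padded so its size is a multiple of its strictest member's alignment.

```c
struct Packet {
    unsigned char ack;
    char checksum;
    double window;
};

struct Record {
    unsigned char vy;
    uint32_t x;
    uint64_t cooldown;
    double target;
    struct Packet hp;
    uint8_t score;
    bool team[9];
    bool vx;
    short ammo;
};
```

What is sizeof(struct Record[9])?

Packet: 0..1  ack  (1B, 1-aligned); 1..2  checksum  (1B, 1-aligned); 2..8  -- padding (6B); 8..16  window  (8B, 8-aligned); sizeof = 16, alignof = 8
0..1  vy  (1B, 1-aligned)
1..4  -- padding (3B)
4..8  x  (4B, 4-aligned)
8..16  cooldown  (8B, 8-aligned)
16..24  target  (8B, 8-aligned)
24..40  hp  (16B, 8-aligned)
40..41  score  (1B, 1-aligned)
41..50  team  (9B, 1-aligned)
50..51  vx  (1B, 1-aligned)
51..52  -- padding (1B)
52..54  ammo  (2B, 2-aligned)
54..56  -- tail padding (2B)
sizeof = 56, alignof = 8
array of 9: 9 × 56 = 504

504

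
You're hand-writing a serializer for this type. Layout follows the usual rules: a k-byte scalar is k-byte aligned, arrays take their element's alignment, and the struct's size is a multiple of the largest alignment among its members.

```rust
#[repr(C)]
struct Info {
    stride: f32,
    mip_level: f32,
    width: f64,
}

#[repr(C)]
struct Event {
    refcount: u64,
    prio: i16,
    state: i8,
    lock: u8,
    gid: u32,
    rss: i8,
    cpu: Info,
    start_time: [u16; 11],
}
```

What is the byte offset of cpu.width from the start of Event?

32

Info: @0: stride [4B, align 4] → 4; @4: mip_level [4B, align 4] → 8; @8: width [8B, align 8] → 16; size 16, align 8
@0: refcount [8B, align 8] → 8
@8: prio [2B, align 2] → 10
@10: state [1B, align 1] → 11
@11: lock [1B, align 1] → 12
@12: gid [4B, align 4] → 16
@16: rss [1B, align 1] → 17
+7 pad (align 8)
@24: cpu [16B, align 8] → 40
within Info: width at 8
24 + 8 = 32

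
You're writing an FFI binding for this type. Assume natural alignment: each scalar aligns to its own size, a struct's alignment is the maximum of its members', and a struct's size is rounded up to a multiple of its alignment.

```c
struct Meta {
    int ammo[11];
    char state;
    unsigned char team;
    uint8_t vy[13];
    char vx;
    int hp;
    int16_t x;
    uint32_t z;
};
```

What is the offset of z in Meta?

ammo at 0 (size 44, align 4) → ends 44
state at 44 (size 1, align 1) → ends 45
team at 45 (size 1, align 1) → ends 46
vy at 46 (size 13, align 1) → ends 59
vx at 59 (size 1, align 1) → ends 60
hp at 60 (size 4, align 4) → ends 64
x at 64 (size 2, align 2) → ends 66
pad 2 to align 4 for z
z at 68 (size 4, align 4) → ends 72

68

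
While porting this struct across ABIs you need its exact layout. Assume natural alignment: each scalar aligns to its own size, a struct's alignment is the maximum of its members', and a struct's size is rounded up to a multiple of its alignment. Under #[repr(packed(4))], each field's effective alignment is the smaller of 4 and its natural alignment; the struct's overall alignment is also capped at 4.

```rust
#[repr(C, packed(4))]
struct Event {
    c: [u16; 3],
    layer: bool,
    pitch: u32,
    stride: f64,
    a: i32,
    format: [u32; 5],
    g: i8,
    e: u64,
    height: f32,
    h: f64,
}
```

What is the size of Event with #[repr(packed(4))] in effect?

68

0..6  c  (6B, 2-aligned)
6..7  layer  (1B, 1-aligned)
7..8  -- padding (1B)
8..12  pitch  (4B, 4-aligned)
12..20  stride  (8B, 4-aligned)
20..24  a  (4B, 4-aligned)
24..44  format  (20B, 4-aligned)
44..45  g  (1B, 1-aligned)
45..48  -- padding (3B)
48..56  e  (8B, 4-aligned)
56..60  height  (4B, 4-aligned)
60..68  h  (8B, 4-aligned)
sizeof = 68, alignof = 4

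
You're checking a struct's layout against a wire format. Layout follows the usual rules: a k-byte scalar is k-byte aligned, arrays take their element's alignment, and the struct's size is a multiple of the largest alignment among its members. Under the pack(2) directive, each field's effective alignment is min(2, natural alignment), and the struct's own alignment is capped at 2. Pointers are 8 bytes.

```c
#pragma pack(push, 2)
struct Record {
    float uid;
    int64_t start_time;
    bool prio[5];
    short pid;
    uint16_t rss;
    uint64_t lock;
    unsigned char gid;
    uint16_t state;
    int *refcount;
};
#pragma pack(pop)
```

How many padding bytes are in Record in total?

@0: uid [4B, align 2] → 4
@4: start_time [8B, align 2] → 12
@12: prio [5B, align 1] → 17
+1 pad (align 2)
@18: pid [2B, align 2] → 20
@20: rss [2B, align 2] → 22
@22: lock [8B, align 2] → 30
@30: gid [1B, align 1] → 31
+1 pad (align 2)
@32: state [2B, align 2] → 34
@34: refcount [8B, align 2] → 42
size 42, align 2
data bytes 40, size 42 → padding 2

2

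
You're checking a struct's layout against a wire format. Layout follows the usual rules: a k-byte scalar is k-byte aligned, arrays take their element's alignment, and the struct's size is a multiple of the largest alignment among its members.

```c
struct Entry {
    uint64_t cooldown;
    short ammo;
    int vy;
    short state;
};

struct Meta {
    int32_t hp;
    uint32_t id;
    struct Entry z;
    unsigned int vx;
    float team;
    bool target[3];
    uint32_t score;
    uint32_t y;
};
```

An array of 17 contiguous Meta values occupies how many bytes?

952

Entry: cooldown at 0 (size 8, align 8) → ends 8; ammo at 8 (size 2, align 2) → ends 10; pad 2 to align 4 for vy; vy at 12 (size 4, align 4) → ends 16; state at 16 (size 2, align 2) → ends 18; tail pad 6 to reach multiple of 8; total 24 bytes, alignment 8
hp at 0 (size 4, align 4) → ends 4
id at 4 (size 4, align 4) → ends 8
z at 8 (size 24, align 8) → ends 32
vx at 32 (size 4, align 4) → ends 36
team at 36 (size 4, align 4) → ends 40
target at 40 (size 3, align 1) → ends 43
pad 1 to align 4 for score
score at 44 (size 4, align 4) → ends 48
y at 48 (size 4, align 4) → ends 52
tail pad 4 to reach multiple of 8
total 56 bytes, alignment 8
array of 17: 17 × 56 = 952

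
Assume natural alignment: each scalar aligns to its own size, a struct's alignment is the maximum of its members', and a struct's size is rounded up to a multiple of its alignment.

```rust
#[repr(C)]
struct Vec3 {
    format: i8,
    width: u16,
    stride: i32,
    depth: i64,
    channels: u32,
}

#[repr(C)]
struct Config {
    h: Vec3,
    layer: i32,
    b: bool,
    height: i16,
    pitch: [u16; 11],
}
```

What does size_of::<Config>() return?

56

Vec3: format at 0 (size 1, align 1) → ends 1; pad 1 to align 2 for width; width at 2 (size 2, align 2) → ends 4; stride at 4 (size 4, align 4) → ends 8; depth at 8 (size 8, align 8) → ends 16; channels at 16 (size 4, align 4) → ends 20; tail pad 4 to reach multiple of 8; total 24 bytes, alignment 8
h at 0 (size 24, align 8) → ends 24
layer at 24 (size 4, align 4) → ends 28
b at 28 (size 1, align 1) → ends 29
pad 1 to align 2 for height
height at 30 (size 2, align 2) → ends 32
pitch at 32 (size 22, align 2) → ends 54
tail pad 2 to reach multiple of 8
total 56 bytes, alignment 8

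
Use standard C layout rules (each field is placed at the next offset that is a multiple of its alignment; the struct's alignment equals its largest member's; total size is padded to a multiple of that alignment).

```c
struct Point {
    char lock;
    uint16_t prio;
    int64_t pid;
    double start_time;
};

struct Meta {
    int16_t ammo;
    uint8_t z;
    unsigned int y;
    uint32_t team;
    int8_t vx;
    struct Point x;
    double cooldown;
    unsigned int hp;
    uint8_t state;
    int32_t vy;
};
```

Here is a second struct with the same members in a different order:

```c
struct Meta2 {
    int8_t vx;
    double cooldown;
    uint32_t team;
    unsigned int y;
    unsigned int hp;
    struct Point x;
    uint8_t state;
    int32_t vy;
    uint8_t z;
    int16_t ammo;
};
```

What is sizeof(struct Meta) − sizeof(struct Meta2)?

-8

Point: @0: lock [1B, align 1] → 1; +1 pad (align 2); @2: prio [2B, align 2] → 4; +4 pad (align 8); @8: pid [8B, align 8] → 16; @16: start_time [8B, align 8] → 24; size 24, align 8
@0: ammo [2B, align 2] → 2
@2: z [1B, align 1] → 3
+1 pad (align 4)
@4: y [4B, align 4] → 8
@8: team [4B, align 4] → 12
@12: vx [1B, align 1] → 13
+3 pad (align 8)
@16: x [24B, align 8] → 40
@40: cooldown [8B, align 8] → 48
@48: hp [4B, align 4] → 52
@52: state [1B, align 1] → 53
+3 pad (align 4)
@56: vy [4B, align 4] → 60
+4 tail pad (align 8)
size 64, align 8
— Meta2 —
@0: vx [1B, align 1] → 1
+7 pad (align 8)
@8: cooldown [8B, align 8] → 16
@16: team [4B, align 4] → 20
@20: y [4B, align 4] → 24
@24: hp [4B, align 4] → 28
+4 pad (align 8)
@32: x [24B, align 8] → 56
@56: state [1B, align 1] → 57
+3 pad (align 4)
@60: vy [4B, align 4] → 64
@64: z [1B, align 1] → 65
+1 pad (align 2)
@66: ammo [2B, align 2] → 68
+4 tail pad (align 8)
size 72, align 8
64 − 72 = -8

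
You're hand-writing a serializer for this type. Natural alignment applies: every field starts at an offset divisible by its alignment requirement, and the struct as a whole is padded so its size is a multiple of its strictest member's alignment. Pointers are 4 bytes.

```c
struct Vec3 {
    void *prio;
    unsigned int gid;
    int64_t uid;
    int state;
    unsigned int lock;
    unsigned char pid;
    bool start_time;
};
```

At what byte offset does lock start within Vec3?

prio at 0 (size 4, align 4) → ends 4
gid at 4 (size 4, align 4) → ends 8
uid at 8 (size 8, align 8) → ends 16
state at 16 (size 4, align 4) → ends 20
lock at 20 (size 4, align 4) → ends 24

20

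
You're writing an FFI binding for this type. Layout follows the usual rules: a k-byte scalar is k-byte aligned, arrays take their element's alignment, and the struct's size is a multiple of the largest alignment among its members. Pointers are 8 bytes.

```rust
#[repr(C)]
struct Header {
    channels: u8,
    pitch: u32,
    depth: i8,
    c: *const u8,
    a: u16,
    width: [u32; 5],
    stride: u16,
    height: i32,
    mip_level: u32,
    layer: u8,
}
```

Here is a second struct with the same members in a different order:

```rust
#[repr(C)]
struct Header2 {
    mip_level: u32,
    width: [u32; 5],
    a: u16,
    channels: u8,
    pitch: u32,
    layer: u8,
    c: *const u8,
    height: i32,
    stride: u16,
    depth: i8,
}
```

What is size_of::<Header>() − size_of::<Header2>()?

8

0..1  channels  (1B, 1-aligned)
1..4  -- padding (3B)
4..8  pitch  (4B, 4-aligned)
8..9  depth  (1B, 1-aligned)
9..16  -- padding (7B)
16..24  c  (8B, 8-aligned)
24..26  a  (2B, 2-aligned)
26..28  -- padding (2B)
28..48  width  (20B, 4-aligned)
48..50  stride  (2B, 2-aligned)
50..52  -- padding (2B)
52..56  height  (4B, 4-aligned)
56..60  mip_level  (4B, 4-aligned)
60..61  layer  (1B, 1-aligned)
61..64  -- tail padding (3B)
sizeof = 64, alignof = 8
— Header2 —
0..4  mip_level  (4B, 4-aligned)
4..24  width  (20B, 4-aligned)
24..26  a  (2B, 2-aligned)
26..27  channels  (1B, 1-aligned)
27..28  -- padding (1B)
28..32  pitch  (4B, 4-aligned)
32..33  layer  (1B, 1-aligned)
33..40  -- padding (7B)
40..48  c  (8B, 8-aligned)
48..52  height  (4B, 4-aligned)
52..54  stride  (2B, 2-aligned)
54..55  depth  (1B, 1-aligned)
55..56  -- tail padding (1B)
sizeof = 56, alignof = 8
64 − 56 = 8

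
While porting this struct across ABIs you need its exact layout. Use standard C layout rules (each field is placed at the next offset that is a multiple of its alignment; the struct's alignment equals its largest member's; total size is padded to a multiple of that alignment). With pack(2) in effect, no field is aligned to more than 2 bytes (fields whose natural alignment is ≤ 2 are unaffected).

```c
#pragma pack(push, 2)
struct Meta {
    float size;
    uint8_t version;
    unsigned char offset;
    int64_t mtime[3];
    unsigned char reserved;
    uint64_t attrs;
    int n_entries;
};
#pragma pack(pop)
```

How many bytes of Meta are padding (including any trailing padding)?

1

0..4  size  (4B, 2-aligned)
4..5  version  (1B, 1-aligned)
5..6  offset  (1B, 1-aligned)
6..30  mtime  (24B, 2-aligned)
30..31  reserved  (1B, 1-aligned)
31..32  -- padding (1B)
32..40  attrs  (8B, 2-aligned)
40..44  n_entries  (4B, 2-aligned)
sizeof = 44, alignof = 2
data bytes 43, size 44 → padding 1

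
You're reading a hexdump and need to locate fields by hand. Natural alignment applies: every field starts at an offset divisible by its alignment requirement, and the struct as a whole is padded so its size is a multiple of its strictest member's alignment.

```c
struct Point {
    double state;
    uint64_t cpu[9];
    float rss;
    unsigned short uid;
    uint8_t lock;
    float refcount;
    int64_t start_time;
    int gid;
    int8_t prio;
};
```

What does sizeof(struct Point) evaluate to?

112 bytes

state at 0 (size 8, align 8) → ends 8
cpu at 8 (size 72, align 8) → ends 80
rss at 80 (size 4, align 4) → ends 84
uid at 84 (size 2, align 2) → ends 86
lock at 86 (size 1, align 1) → ends 87
pad 1 to align 4 for refcount
refcount at 88 (size 4, align 4) → ends 92
pad 4 to align 8 for start_time
start_time at 96 (size 8, align 8) → ends 104
gid at 104 (size 4, align 4) → ends 108
prio at 108 (size 1, align 1) → ends 109
tail pad 3 to reach multiple of 8
total 112 bytes, alignment 8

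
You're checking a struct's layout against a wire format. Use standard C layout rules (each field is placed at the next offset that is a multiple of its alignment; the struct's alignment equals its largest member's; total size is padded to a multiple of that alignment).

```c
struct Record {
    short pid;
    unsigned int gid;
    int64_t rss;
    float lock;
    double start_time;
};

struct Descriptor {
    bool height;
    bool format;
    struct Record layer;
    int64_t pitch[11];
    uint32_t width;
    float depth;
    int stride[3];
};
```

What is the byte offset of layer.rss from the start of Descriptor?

Record: @0: pid [2B, align 2] → 2; +2 pad (align 4); @4: gid [4B, align 4] → 8; @8: rss [8B, align 8] → 16; @16: lock [4B, align 4] → 20; +4 pad (align 8); @24: start_time [8B, align 8] → 32; size 32, align 8
@0: height [1B, align 1] → 1
@1: format [1B, align 1] → 2
+6 pad (align 8)
@8: layer [32B, align 8] → 40
within Record: rss at 8
8 + 8 = 16

16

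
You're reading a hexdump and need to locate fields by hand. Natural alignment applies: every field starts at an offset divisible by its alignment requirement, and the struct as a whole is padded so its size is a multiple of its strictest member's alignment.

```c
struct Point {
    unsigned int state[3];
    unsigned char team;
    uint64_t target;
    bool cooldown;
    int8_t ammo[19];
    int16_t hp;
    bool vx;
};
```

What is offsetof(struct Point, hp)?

44

0..12  state  (12B, 4-aligned)
12..13  team  (1B, 1-aligned)
13..16  -- padding (3B)
16..24  target  (8B, 8-aligned)
24..25  cooldown  (1B, 1-aligned)
25..44  ammo  (19B, 1-aligned)
44..46  hp  (2B, 2-aligned)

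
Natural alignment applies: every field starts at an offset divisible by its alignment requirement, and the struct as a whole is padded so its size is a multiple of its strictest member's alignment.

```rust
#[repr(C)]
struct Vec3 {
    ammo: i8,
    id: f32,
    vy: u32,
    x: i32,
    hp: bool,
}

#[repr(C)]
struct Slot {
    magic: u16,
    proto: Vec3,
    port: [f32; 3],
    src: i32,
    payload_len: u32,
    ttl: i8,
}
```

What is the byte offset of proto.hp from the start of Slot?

20

Vec3: ammo at 0 (size 1, align 1) → ends 1; pad 3 to align 4 for id; id at 4 (size 4, align 4) → ends 8; vy at 8 (size 4, align 4) → ends 12; x at 12 (size 4, align 4) → ends 16; hp at 16 (size 1, align 1) → ends 17; tail pad 3 to reach multiple of 4; total 20 bytes, alignment 4
magic at 0 (size 2, align 2) → ends 2
pad 2 to align 4 for proto
proto at 4 (size 20, align 4) → ends 24
within Vec3: hp at 16
4 + 16 = 20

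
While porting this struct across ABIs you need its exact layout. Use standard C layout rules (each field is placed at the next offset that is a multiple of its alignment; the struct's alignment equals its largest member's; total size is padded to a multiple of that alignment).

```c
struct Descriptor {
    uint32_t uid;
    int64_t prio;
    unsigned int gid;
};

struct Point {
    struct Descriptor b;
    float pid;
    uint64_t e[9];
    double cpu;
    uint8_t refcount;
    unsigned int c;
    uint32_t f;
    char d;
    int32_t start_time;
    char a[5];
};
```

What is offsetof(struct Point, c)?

Descriptor: @0: uid [4B, align 4] → 4; +4 pad (align 8); @8: prio [8B, align 8] → 16; @16: gid [4B, align 4] → 20; +4 tail pad (align 8); size 24, align 8
@0: b [24B, align 8] → 24
@24: pid [4B, align 4] → 28
+4 pad (align 8)
@32: e [72B, align 8] → 104
@104: cpu [8B, align 8] → 112
@112: refcount [1B, align 1] → 113
+3 pad (align 4)
@116: c [4B, align 4] → 120

116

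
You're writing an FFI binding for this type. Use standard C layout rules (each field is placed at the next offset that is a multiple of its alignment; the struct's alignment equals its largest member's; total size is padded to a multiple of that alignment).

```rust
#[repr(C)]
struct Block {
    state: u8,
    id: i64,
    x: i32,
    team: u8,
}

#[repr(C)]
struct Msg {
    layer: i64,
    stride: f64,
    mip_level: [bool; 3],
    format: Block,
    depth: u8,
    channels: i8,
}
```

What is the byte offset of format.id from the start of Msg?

Block: @0: state [1B, align 1] → 1; +7 pad (align 8); @8: id [8B, align 8] → 16; @16: x [4B, align 4] → 20; @20: team [1B, align 1] → 21; +3 tail pad (align 8); size 24, align 8
@0: layer [8B, align 8] → 8
@8: stride [8B, align 8] → 16
@16: mip_level [3B, align 1] → 19
+5 pad (align 8)
@24: format [24B, align 8] → 48
within Block: id at 8
24 + 8 = 32

32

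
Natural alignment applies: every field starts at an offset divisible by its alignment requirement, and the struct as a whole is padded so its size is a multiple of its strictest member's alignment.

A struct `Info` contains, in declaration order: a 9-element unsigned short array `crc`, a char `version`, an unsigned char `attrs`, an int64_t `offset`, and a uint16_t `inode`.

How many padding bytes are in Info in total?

10

0..18  crc  (18B, 2-aligned)
18..19  version  (1B, 1-aligned)
19..20  attrs  (1B, 1-aligned)
20..24  -- padding (4B)
24..32  offset  (8B, 8-aligned)
32..34  inode  (2B, 2-aligned)
34..40  -- tail padding (6B)
sizeof = 40, alignof = 8
data bytes 30, size 40 → padding 10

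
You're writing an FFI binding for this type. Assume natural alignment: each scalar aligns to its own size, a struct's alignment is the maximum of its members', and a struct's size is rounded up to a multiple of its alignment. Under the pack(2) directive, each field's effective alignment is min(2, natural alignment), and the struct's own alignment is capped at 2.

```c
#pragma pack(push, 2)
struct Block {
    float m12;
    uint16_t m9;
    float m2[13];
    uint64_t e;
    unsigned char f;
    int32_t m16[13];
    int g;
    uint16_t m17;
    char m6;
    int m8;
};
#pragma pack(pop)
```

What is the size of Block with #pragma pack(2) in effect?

132

m12 at 0 (size 4, align 2) → ends 4
m9 at 4 (size 2, align 2) → ends 6
m2 at 6 (size 52, align 2) → ends 58
e at 58 (size 8, align 2) → ends 66
f at 66 (size 1, align 1) → ends 67
pad 1 to align 2 for m16
m16 at 68 (size 52, align 2) → ends 120
g at 120 (size 4, align 2) → ends 124
m17 at 124 (size 2, align 2) → ends 126
m6 at 126 (size 1, align 1) → ends 127
pad 1 to align 2 for m8
m8 at 128 (size 4, align 2) → ends 132
total 132 bytes, alignment 2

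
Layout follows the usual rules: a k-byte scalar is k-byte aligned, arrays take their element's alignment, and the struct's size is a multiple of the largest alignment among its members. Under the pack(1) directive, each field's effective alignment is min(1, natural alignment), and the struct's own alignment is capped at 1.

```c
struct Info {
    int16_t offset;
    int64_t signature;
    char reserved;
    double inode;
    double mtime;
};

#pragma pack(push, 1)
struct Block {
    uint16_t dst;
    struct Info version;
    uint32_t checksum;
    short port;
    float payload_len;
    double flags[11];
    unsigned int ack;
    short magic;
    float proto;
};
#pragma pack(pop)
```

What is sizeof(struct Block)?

150 bytes

Info: 0..2  offset  (2B, 2-aligned); 2..8  -- padding (6B); 8..16  signature  (8B, 8-aligned); 16..17  reserved  (1B, 1-aligned); 17..24  -- padding (7B); 24..32  inode  (8B, 8-aligned); 32..40  mtime  (8B, 8-aligned); sizeof = 40, alignof = 8
0..2  dst  (2B, 1-aligned)
2..42  version  (40B, 1-aligned)
42..46  checksum  (4B, 1-aligned)
46..48  port  (2B, 1-aligned)
48..52  payload_len  (4B, 1-aligned)
52..140  flags  (88B, 1-aligned)
140..144  ack  (4B, 1-aligned)
144..146  magic  (2B, 1-aligned)
146..150  proto  (4B, 1-aligned)
sizeof = 150, alignof = 1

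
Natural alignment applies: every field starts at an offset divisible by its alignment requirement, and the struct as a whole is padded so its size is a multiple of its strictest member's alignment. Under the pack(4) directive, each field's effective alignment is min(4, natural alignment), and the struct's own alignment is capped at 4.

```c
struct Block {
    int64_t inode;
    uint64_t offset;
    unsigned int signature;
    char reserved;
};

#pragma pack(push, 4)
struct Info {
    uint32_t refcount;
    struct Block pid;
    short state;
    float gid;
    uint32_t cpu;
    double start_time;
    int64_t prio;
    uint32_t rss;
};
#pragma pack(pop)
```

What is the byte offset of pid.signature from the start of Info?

20

Block: inode at 0 (size 8, align 8) → ends 8; offset at 8 (size 8, align 8) → ends 16; signature at 16 (size 4, align 4) → ends 20; reserved at 20 (size 1, align 1) → ends 21; tail pad 3 to reach multiple of 8; total 24 bytes, alignment 8
refcount at 0 (size 4, align 4) → ends 4
pid at 4 (size 24, align 4) → ends 28
within Block: signature at 16
4 + 16 = 20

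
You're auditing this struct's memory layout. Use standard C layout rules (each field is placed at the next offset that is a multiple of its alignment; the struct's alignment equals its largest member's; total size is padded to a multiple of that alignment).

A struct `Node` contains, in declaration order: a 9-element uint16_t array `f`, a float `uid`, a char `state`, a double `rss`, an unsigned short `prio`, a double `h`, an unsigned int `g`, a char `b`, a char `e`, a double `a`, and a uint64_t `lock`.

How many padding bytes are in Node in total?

f at 0 (size 18, align 2) → ends 18
pad 2 to align 4 for uid
uid at 20 (size 4, align 4) → ends 24
state at 24 (size 1, align 1) → ends 25
pad 7 to align 8 for rss
rss at 32 (size 8, align 8) → ends 40
prio at 40 (size 2, align 2) → ends 42
pad 6 to align 8 for h
h at 48 (size 8, align 8) → ends 56
g at 56 (size 4, align 4) → ends 60
b at 60 (size 1, align 1) → ends 61
e at 61 (size 1, align 1) → ends 62
pad 2 to align 8 for a
a at 64 (size 8, align 8) → ends 72
lock at 72 (size 8, align 8) → ends 80
total 80 bytes, alignment 8
data bytes 63, size 80 → padding 17

17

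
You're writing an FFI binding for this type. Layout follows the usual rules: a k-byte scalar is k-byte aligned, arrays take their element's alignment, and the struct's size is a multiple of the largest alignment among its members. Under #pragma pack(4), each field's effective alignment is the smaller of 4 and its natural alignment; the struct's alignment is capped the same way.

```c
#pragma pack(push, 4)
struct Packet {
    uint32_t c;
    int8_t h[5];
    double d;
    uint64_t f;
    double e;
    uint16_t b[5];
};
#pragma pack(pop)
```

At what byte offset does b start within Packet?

c at 0 (size 4, align 4) → ends 4
h at 4 (size 5, align 1) → ends 9
pad 3 to align 4 for d
d at 12 (size 8, align 4) → ends 20
f at 20 (size 8, align 4) → ends 28
e at 28 (size 8, align 4) → ends 36
b at 36 (size 10, align 2) → ends 46

36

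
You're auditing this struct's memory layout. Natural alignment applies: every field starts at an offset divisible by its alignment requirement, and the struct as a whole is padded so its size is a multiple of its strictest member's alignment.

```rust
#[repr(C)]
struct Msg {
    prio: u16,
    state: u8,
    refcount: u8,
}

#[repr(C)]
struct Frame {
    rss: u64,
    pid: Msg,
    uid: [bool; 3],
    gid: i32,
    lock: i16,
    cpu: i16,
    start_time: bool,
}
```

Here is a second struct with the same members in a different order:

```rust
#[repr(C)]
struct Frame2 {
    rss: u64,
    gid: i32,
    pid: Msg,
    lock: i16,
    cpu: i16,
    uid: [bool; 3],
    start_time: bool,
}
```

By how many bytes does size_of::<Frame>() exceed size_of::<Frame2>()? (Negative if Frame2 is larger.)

8

Msg: prio at 0 (size 2, align 2) → ends 2; state at 2 (size 1, align 1) → ends 3; refcount at 3 (size 1, align 1) → ends 4; total 4 bytes, alignment 2
rss at 0 (size 8, align 8) → ends 8
pid at 8 (size 4, align 2) → ends 12
uid at 12 (size 3, align 1) → ends 15
pad 1 to align 4 for gid
gid at 16 (size 4, align 4) → ends 20
lock at 20 (size 2, align 2) → ends 22
cpu at 22 (size 2, align 2) → ends 24
start_time at 24 (size 1, align 1) → ends 25
tail pad 7 to reach multiple of 8
total 32 bytes, alignment 8
— Frame2 —
rss at 0 (size 8, align 8) → ends 8
gid at 8 (size 4, align 4) → ends 12
pid at 12 (size 4, align 2) → ends 16
lock at 16 (size 2, align 2) → ends 18
cpu at 18 (size 2, align 2) → ends 20
uid at 20 (size 3, align 1) → ends 23
start_time at 23 (size 1, align 1) → ends 24
total 24 bytes, alignment 8
32 − 24 = 8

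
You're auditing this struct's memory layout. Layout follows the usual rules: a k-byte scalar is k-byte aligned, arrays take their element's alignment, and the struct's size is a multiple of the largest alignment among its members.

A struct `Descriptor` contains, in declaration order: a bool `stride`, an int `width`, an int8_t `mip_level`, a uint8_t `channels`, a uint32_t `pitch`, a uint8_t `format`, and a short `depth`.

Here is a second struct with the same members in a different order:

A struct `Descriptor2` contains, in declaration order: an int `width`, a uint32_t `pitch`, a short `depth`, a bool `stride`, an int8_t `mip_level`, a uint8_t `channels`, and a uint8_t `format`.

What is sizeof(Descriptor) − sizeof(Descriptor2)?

4

0..1  stride  (1B, 1-aligned)
1..4  -- padding (3B)
4..8  width  (4B, 4-aligned)
8..9  mip_level  (1B, 1-aligned)
9..10  channels  (1B, 1-aligned)
10..12  -- padding (2B)
12..16  pitch  (4B, 4-aligned)
16..17  format  (1B, 1-aligned)
17..18  -- padding (1B)
18..20  depth  (2B, 2-aligned)
sizeof = 20, alignof = 4
— Descriptor2 —
0..4  width  (4B, 4-aligned)
4..8  pitch  (4B, 4-aligned)
8..10  depth  (2B, 2-aligned)
10..11  stride  (1B, 1-aligned)
11..12  mip_level  (1B, 1-aligned)
12..13  channels  (1B, 1-aligned)
13..14  format  (1B, 1-aligned)
14..16  -- tail padding (2B)
sizeof = 16, alignof = 4
20 − 16 = 4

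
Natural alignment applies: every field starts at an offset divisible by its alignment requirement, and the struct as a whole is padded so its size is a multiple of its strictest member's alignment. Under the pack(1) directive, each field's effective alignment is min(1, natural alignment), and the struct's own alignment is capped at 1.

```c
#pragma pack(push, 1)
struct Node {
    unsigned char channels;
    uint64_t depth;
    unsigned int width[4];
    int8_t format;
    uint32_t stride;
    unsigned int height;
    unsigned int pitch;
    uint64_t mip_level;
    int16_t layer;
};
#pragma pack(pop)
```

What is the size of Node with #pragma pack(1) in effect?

0..1  channels  (1B, 1-aligned)
1..9  depth  (8B, 1-aligned)
9..25  width  (16B, 1-aligned)
25..26  format  (1B, 1-aligned)
26..30  stride  (4B, 1-aligned)
30..34  height  (4B, 1-aligned)
34..38  pitch  (4B, 1-aligned)
38..46  mip_level  (8B, 1-aligned)
46..48  layer  (2B, 1-aligned)
sizeof = 48, alignof = 1

48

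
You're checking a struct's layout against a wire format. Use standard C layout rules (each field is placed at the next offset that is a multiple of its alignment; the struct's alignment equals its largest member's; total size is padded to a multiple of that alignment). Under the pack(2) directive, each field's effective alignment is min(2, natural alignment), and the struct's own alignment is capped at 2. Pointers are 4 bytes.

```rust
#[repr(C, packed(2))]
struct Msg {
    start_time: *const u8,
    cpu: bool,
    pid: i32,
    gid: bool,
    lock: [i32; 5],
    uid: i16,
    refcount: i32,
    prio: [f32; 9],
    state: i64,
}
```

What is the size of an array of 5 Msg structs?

410

start_time at 0 (size 4, align 2) → ends 4
cpu at 4 (size 1, align 1) → ends 5
pad 1 to align 2 for pid
pid at 6 (size 4, align 2) → ends 10
gid at 10 (size 1, align 1) → ends 11
pad 1 to align 2 for lock
lock at 12 (size 20, align 2) → ends 32
uid at 32 (size 2, align 2) → ends 34
refcount at 34 (size 4, align 2) → ends 38
prio at 38 (size 36, align 2) → ends 74
state at 74 (size 8, align 2) → ends 82
total 82 bytes, alignment 2
array of 5: 5 × 82 = 410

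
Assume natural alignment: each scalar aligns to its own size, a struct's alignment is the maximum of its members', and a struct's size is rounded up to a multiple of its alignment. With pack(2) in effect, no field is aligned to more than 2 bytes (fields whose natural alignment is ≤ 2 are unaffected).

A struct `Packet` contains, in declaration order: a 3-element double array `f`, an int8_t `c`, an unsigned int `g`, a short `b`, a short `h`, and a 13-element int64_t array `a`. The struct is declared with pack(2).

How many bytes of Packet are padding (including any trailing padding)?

0..24  f  (24B, 2-aligned)
24..25  c  (1B, 1-aligned)
25..26  -- padding (1B)
26..30  g  (4B, 2-aligned)
30..32  b  (2B, 2-aligned)
32..34  h  (2B, 2-aligned)
34..138  a  (104B, 2-aligned)
sizeof = 138, alignof = 2
data bytes 137, size 138 → padding 1

1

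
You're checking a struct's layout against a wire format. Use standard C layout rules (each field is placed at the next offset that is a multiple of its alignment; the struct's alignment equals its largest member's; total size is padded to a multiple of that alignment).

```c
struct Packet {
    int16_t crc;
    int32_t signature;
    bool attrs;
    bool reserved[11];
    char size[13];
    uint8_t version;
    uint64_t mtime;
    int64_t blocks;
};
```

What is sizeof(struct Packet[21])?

@0: crc [2B, align 2] → 2
+2 pad (align 4)
@4: signature [4B, align 4] → 8
@8: attrs [1B, align 1] → 9
@9: reserved [11B, align 1] → 20
@20: size [13B, align 1] → 33
@33: version [1B, align 1] → 34
+6 pad (align 8)
@40: mtime [8B, align 8] → 48
@48: blocks [8B, align 8] → 56
size 56, align 8
array of 21: 21 × 56 = 1176

1176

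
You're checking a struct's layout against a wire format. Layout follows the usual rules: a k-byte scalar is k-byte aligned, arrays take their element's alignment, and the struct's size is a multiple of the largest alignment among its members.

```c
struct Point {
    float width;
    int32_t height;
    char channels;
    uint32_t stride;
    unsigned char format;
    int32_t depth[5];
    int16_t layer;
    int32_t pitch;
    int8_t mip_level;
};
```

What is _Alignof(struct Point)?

4

member alignments: width=4, height=4, channels=1, stride=4, format=1, depth=4, layer=2, pitch=4, mip_level=1
max = 4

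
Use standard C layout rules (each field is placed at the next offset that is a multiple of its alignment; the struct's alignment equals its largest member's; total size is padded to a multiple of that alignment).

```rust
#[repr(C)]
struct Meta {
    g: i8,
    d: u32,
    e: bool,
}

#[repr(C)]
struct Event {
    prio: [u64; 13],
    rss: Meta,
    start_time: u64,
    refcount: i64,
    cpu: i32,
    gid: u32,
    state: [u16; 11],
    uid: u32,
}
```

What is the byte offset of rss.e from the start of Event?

Meta: g at 0 (size 1, align 1) → ends 1; pad 3 to align 4 for d; d at 4 (size 4, align 4) → ends 8; e at 8 (size 1, align 1) → ends 9; tail pad 3 to reach multiple of 4; total 12 bytes, alignment 4
prio at 0 (size 104, align 8) → ends 104
rss at 104 (size 12, align 4) → ends 116
within Meta: e at 8
104 + 8 = 112

112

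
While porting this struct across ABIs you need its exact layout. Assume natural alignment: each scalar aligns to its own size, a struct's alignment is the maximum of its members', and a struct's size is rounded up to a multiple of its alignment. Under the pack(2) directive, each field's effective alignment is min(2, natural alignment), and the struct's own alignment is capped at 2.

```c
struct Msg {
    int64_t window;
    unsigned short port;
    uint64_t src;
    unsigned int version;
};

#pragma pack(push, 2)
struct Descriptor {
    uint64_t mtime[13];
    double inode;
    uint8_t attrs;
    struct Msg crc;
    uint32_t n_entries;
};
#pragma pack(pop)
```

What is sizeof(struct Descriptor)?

150 bytes

Msg: 0..8  window  (8B, 8-aligned); 8..10  port  (2B, 2-aligned); 10..16  -- padding (6B); 16..24  src  (8B, 8-aligned); 24..28  version  (4B, 4-aligned); 28..32  -- tail padding (4B); sizeof = 32, alignof = 8
0..104  mtime  (104B, 2-aligned)
104..112  inode  (8B, 2-aligned)
112..113  attrs  (1B, 1-aligned)
113..114  -- padding (1B)
114..146  crc  (32B, 2-aligned)
146..150  n_entries  (4B, 2-aligned)
sizeof = 150, alignof = 2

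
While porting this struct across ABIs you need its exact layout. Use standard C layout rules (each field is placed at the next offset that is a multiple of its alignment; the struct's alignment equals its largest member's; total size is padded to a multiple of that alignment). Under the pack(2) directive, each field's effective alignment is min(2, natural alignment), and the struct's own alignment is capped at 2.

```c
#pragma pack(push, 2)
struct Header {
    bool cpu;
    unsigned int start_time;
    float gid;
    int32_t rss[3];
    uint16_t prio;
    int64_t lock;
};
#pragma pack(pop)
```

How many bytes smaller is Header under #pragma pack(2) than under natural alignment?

8

natural layout:
  cpu at 0 (size 1, align 1) → ends 1
  pad 3 to align 4 for start_time
  start_time at 4 (size 4, align 4) → ends 8
  gid at 8 (size 4, align 4) → ends 12
  rss at 12 (size 12, align 4) → ends 24
  prio at 24 (size 2, align 2) → ends 26
  pad 6 to align 8 for lock
  lock at 32 (size 8, align 8) → ends 40
  total 40 bytes, alignment 8
packed(2) layout:
  cpu at 0 (size 1, align 1) → ends 1
  pad 1 to align 2 for start_time
  start_time at 2 (size 4, align 2) → ends 6
  gid at 6 (size 4, align 2) → ends 10
  rss at 10 (size 12, align 2) → ends 22
  prio at 22 (size 2, align 2) → ends 24
  lock at 24 (size 8, align 2) → ends 32
  total 32 bytes, alignment 2
40 − 32 = 8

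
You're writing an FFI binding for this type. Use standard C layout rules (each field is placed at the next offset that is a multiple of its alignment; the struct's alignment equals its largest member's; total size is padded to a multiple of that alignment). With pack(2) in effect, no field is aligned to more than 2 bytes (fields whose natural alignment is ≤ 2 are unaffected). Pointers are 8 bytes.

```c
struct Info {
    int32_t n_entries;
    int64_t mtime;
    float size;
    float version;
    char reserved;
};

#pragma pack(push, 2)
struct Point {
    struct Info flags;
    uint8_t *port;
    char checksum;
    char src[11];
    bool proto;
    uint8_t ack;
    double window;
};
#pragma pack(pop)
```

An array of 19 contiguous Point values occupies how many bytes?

Info: n_entries at 0 (size 4, align 4) → ends 4; pad 4 to align 8 for mtime; mtime at 8 (size 8, align 8) → ends 16; size at 16 (size 4, align 4) → ends 20; version at 20 (size 4, align 4) → ends 24; reserved at 24 (size 1, align 1) → ends 25; tail pad 7 to reach multiple of 8; total 32 bytes, alignment 8
flags at 0 (size 32, align 2) → ends 32
port at 32 (size 8, align 2) → ends 40
checksum at 40 (size 1, align 1) → ends 41
src at 41 (size 11, align 1) → ends 52
proto at 52 (size 1, align 1) → ends 53
ack at 53 (size 1, align 1) → ends 54
window at 54 (size 8, align 2) → ends 62
total 62 bytes, alignment 2
array of 19: 19 × 62 = 1178

1178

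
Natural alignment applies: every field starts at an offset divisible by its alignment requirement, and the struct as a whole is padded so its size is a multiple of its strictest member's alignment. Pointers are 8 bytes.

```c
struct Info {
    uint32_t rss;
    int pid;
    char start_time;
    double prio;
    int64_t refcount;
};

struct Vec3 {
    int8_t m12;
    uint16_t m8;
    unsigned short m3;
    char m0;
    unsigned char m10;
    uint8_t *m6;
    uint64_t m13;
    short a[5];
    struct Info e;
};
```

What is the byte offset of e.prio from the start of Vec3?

Info: 0..4  rss  (4B, 4-aligned); 4..8  pid  (4B, 4-aligned); 8..9  start_time  (1B, 1-aligned); 9..16  -- padding (7B); 16..24  prio  (8B, 8-aligned); 24..32  refcount  (8B, 8-aligned); sizeof = 32, alignof = 8
0..1  m12  (1B, 1-aligned)
1..2  -- padding (1B)
2..4  m8  (2B, 2-aligned)
4..6  m3  (2B, 2-aligned)
6..7  m0  (1B, 1-aligned)
7..8  m10  (1B, 1-aligned)
8..16  m6  (8B, 8-aligned)
16..24  m13  (8B, 8-aligned)
24..34  a  (10B, 2-aligned)
34..40  -- padding (6B)
40..72  e  (32B, 8-aligned)
within Info: prio at 16
40 + 16 = 56

56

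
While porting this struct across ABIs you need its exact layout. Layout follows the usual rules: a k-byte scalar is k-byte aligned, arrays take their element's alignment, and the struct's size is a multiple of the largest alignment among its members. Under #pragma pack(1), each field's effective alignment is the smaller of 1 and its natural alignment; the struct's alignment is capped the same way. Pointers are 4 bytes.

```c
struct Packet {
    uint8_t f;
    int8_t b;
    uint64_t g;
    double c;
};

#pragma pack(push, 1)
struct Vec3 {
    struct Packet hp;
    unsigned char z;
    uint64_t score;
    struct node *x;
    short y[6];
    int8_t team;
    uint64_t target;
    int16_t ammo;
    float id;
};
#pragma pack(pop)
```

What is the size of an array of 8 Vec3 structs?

Packet: 0..1  f  (1B, 1-aligned); 1..2  b  (1B, 1-aligned); 2..8  -- padding (6B); 8..16  g  (8B, 8-aligned); 16..24  c  (8B, 8-aligned); sizeof = 24, alignof = 8
0..24  hp  (24B, 1-aligned)
24..25  z  (1B, 1-aligned)
25..33  score  (8B, 1-aligned)
33..37  x  (4B, 1-aligned)
37..49  y  (12B, 1-aligned)
49..50  team  (1B, 1-aligned)
50..58  target  (8B, 1-aligned)
58..60  ammo  (2B, 1-aligned)
60..64  id  (4B, 1-aligned)
sizeof = 64, alignof = 1
array of 8: 8 × 64 = 512

512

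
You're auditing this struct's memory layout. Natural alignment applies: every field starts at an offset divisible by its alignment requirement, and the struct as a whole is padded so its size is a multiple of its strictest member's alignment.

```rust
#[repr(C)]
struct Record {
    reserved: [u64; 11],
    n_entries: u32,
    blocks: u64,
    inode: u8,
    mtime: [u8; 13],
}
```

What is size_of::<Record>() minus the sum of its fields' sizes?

6

0..88  reserved  (88B, 8-aligned)
88..92  n_entries  (4B, 4-aligned)
92..96  -- padding (4B)
96..104  blocks  (8B, 8-aligned)
104..105  inode  (1B, 1-aligned)
105..118  mtime  (13B, 1-aligned)
118..120  -- tail padding (2B)
sizeof = 120, alignof = 8
data bytes 114, size 120 → padding 6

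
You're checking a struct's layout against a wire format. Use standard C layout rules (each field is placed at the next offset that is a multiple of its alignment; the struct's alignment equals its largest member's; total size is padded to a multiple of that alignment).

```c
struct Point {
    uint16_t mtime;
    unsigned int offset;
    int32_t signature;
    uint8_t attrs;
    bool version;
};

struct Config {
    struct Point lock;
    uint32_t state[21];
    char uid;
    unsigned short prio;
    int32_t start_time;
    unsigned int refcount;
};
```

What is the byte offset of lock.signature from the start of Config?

8

Point: mtime at 0 (size 2, align 2) → ends 2; pad 2 to align 4 for offset; offset at 4 (size 4, align 4) → ends 8; signature at 8 (size 4, align 4) → ends 12; attrs at 12 (size 1, align 1) → ends 13; version at 13 (size 1, align 1) → ends 14; tail pad 2 to reach multiple of 4; total 16 bytes, alignment 4
lock at 0 (size 16, align 4) → ends 16
within Point: signature at 8
0 + 8 = 8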